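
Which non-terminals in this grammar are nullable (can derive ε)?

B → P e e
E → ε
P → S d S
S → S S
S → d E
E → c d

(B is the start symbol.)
{ 'E' }

A non-terminal is nullable if it can derive ε (the empty string): either it has an ε-production, or it has a production whose right-hand side consists entirely of nullable non-terminals.

ε-productions: E → ε
So E is immediately nullable.
No further non-terminal can be added: every production for the remaining non-terminals contains a terminal or a non-nullable non-terminal.
Nullable = { 'E' }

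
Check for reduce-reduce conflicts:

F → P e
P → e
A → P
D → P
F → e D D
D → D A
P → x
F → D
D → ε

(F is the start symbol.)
Augment with F' → F and build the canonical LR(0) collection (I0 = CLOSURE({[F' → . F]}), then GOTO on every symbol after a dot until no new states appear). It has 14 states:
  I0: { [D → . D A], [D → . P], [D → .], [F → . D], [F → . P e], [F → . e D D], [F' → . F], [P → . e], [P → . x] }  — shift, reduce
  I1: { [A → . P], [D → D . A], [F → D .], [P → . e], [P → . x] }  — shift, reduce
  I2: { [F' → F .] }  — accept
  I3: { [D → P .], [F → P . e] }  — shift, reduce
  I4: { [D → . D A], [D → . P], [D → .], [F → e . D D], [P → . e], [P → . x], [P → e .] }  — shift, 2 reduces
  I5: { [P → x .] }  — reduce
  I6: { [A → . P], [D → . D A], [D → . P], [D → .], [D → D . A], [F → e D . D], [P → . e], [P → . x] }  — shift, reduce
  I7: { [D → P .] }  — reduce
  I8: { [P → e .] }  — reduce
  I9: { [D → D A .] }  — reduce
  I10: { [A → . P], [D → D . A], [F → e D D .], [P → . e], [P → . x] }  — shift, reduce
  I11: { [A → P .], [D → P .] }  — 2 reduces
  I12: { [A → P .] }  — reduce
  I13: { [F → P e .] }  — reduce

I4 contains complete items [D → .], [P → e .] — reduce-reduce conflict.
I11 contains complete items [A → P .], [D → P .] — reduce-reduce conflict.

Answer: Yes — I4: [D → .] vs [P → e .]; I11: [A → P .] vs [D → P .]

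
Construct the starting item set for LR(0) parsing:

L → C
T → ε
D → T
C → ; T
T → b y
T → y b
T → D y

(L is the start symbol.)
{ [C → . ; T], [L → . C], [L' → . L] }

First, augment the grammar with L' → L
I₀ = CLOSURE({ [L' → . L] }):
  [L' → . L] has the dot before L: add [L → . C]
  [L → . C] has the dot before C: add [C → . ; T]
No further items can be added.

I₀ = { [C → . ; T], [L → . C], [L' → . L] }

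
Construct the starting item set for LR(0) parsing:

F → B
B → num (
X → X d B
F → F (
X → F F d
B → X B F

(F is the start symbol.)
First, augment the grammar with F' → F
I₀ = CLOSURE({ [F' → . F] }):
  [F' → . F] has the dot before F: add [F → . B], [F → . F (]
  [F → . B] has the dot before B: add [B → . num (], [B → . X B F]
  [B → . X B F] has the dot before X: add [X → . X d B], [X → . F F d]
No further items can be added.

I₀ = { [B → . X B F], [B → . num (], [F → . B], [F → . F (], [F' → . F], [X → . F F d], [X → . X d B] }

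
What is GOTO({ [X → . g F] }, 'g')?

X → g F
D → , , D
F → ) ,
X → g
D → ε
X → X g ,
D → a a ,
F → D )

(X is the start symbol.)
{ [D → . , , D], [D → . a a ,], [D → .], [F → . ) ,], [F → . D )], [X → g . F] }

GOTO(I, 'g') = CLOSURE({ [A → αX.β] : [A → α.Xβ] ∈ I, X = 'g' })

Items with dot before 'g', with the dot advanced:
  [X → . g F] → [X → g . F]
Closure of the advanced items:
  [X → g . F] has the dot before F: add [F → . ) ,], [F → . D )]
  [F → . D )] has the dot before D: add [D → . , , D], [D → .], [D → . a a ,]

GOTO = { [D → . , , D], [D → . a a ,], [D → .], [F → . ) ,], [F → . D )], [X → g . F] }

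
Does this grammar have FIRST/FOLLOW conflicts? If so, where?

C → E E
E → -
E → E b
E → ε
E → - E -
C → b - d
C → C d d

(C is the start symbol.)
A FIRST/FOLLOW conflict occurs when a non-terminal N has a nullable alternative N → β (β ⇒* ε) and another alternative N → α with FIRST(α) ∩ FOLLOW(N) ≠ ∅: on such a lookahead the parser cannot decide between expanding α and letting N vanish via β.

Nullable non-terminals: C, E.
FIRST sets used below: FIRST(E) = { '-', 'b', ε }, FIRST(C) = { '-', 'b', 'd', ε }

C: nullable alternative(s) C → E E; FOLLOW(C) = { $, 'd' }
  C → E E: FIRST \ {ε} = { '-', 'b' } — this is the only nullable alternative, skip
  C → b - d: FIRST \ {ε} = { 'b' } — disjoint from FOLLOW(C)
  C → C d d: FIRST \ {ε} = { '-', 'b', 'd' } — overlaps FOLLOW(C) on { 'd' }: CONFLICT

E: nullable alternative(s) E → ε; FOLLOW(E) = { $, '-', 'b', 'd' }
  E → -: FIRST \ {ε} = { '-' } — overlaps FOLLOW(E) on { '-' }: CONFLICT
  E → E b: FIRST \ {ε} = { '-', 'b' } — overlaps FOLLOW(E) on { '-', 'b' }: CONFLICT
  E → ε: FIRST \ {ε} = { } — this is the only nullable alternative, skip
  E → - E -: FIRST \ {ε} = { '-' } — overlaps FOLLOW(E) on { '-' }: CONFLICT

So the grammar has 4 FIRST/FOLLOW conflicts (marked CONFLICT above).

Answer: Yes. C → C d d with FOLLOW(C) on { 'd' }; E → '-' with FOLLOW(E) on { '-' }; E → E b with FOLLOW(E) on { '-', 'b' }; E → '-' E '-' with FOLLOW(E) on { '-' }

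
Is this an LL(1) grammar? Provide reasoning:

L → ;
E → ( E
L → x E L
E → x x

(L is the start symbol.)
Yes, the grammar is LL(1).

A grammar is LL(1) if for each non-terminal N with multiple productions, the predict sets of those productions are pairwise disjoint, where PREDICT(N → α) = (FIRST(α) \ {ε}) ∪ (FOLLOW(N) if α ⇒* ε).

For L:
  PREDICT(L → ';') = { ';' }
  PREDICT(L → x E L) = { 'x' }
For E:
  PREDICT(E → '(' E) = { '(' }
  PREDICT(E → x x) = { 'x' }

All predict sets are disjoint. The grammar IS LL(1).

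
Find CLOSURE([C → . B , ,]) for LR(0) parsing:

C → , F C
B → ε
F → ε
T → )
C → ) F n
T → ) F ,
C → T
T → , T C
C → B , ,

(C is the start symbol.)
{ [B → .], [C → . B , ,] }

Start with: [C → . B , ,]
  [C → . B , ,] has the dot before B: add [B → .]
No further items can be added.

CLOSURE = { [B → .], [C → . B , ,] }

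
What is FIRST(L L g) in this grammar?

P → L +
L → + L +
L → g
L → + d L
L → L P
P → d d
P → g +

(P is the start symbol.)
FIRST sets of the non-terminals involved (from the grammar, by fixed-point iteration):
  FIRST(L) = { '+', 'g' }

To compute FIRST(L L g), process the symbols left to right:
Symbol L is a non-terminal. Add FIRST(L) \ {ε} = { '+', 'g' }
L is not nullable (ε ∉ FIRST(L)), so stop here.
FIRST(L L g) = { '+', 'g' }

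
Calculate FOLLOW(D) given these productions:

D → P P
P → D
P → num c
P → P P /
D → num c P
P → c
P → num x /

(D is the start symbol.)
{ $, '/', 'c', 'num' }

D is the start symbol, so $ ∈ FOLLOW(D).
In P → D: D is at the end, add FOLLOW(P)

The FOLLOW sets referred to above (computed the same way, to a fixed point):
  FOLLOW(P) = { $, '/', 'c', 'num' }

Taking the union: FOLLOW(D) = { $, '/', 'c', 'num' }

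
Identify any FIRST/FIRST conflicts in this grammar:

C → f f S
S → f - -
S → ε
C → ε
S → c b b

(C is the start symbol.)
A FIRST/FIRST conflict occurs when two productions N → α and N → β for the same non-terminal have FIRST(α) ∩ FIRST(β) ≠ ∅ (with ε ∈ FIRST of a nullable right-hand side, so two nullable alternatives also conflict).

Productions for C:
  C → f f S: FIRST = { 'f' }
  C → ε: FIRST = { ε }
Productions for S:
  S → f - -: FIRST = { 'f' }
  S → ε: FIRST = { ε }
  S → c b b: FIRST = { 'c' }

All alternatives of each non-terminal have pairwise disjoint FIRST sets.

Answer: No FIRST/FIRST conflicts.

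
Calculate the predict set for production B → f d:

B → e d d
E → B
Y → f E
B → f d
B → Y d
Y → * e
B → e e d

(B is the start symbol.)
PREDICT(B → f d) = (FIRST(RHS) \ {ε}) ∪ (FOLLOW(B) if ε ∈ FIRST(RHS), i.e. RHS ⇒* ε)
FIRST(f d) = { 'f' }
ε ∉ FIRST(f d), so FOLLOW(B) is not added.
PREDICT(B → f d) = { 'f' }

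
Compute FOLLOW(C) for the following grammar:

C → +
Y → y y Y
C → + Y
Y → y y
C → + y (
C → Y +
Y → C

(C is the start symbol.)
{ $, '+' }

To compute FOLLOW(C), find every occurrence of C on a right-hand side N → α C β: add FIRST(β) \ {ε}, and if β is empty or nullable also add FOLLOW(N). Iterate to a fixed point.

C is the start symbol, so $ ∈ FOLLOW(C).
In Y → C: C is at the end, add FOLLOW(Y)

The FOLLOW sets referred to above (computed the same way, to a fixed point):
  FOLLOW(Y) = { $, '+' }

Taking the union: FOLLOW(C) = { $, '+' }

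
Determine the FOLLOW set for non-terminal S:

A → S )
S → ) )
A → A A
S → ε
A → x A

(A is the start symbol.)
{ ')' }

To compute FOLLOW(S), find every occurrence of S on a right-hand side N → α S β: add FIRST(β) \ {ε}, and if β is empty or nullable also add FOLLOW(N). Iterate to a fixed point.

In A → S ): S is followed by ')', add FIRST(')') \ {ε} = { ')' }

Taking the union: FOLLOW(S) = { ')' }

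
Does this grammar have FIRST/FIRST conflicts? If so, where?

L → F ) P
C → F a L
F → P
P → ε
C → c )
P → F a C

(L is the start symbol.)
A FIRST/FIRST conflict occurs when two productions N → α and N → β for the same non-terminal have FIRST(α) ∩ FIRST(β) ≠ ∅ (with ε ∈ FIRST of a nullable right-hand side, so two nullable alternatives also conflict).

FIRST sets of the non-terminals at (or reachable through a nullable prefix from) the front of some alternative:
  FIRST(F) = { 'a', ε }

Productions for C:
  C → F a L: FIRST = { 'a' }
  C → c ): FIRST = { 'c' }
Productions for P:
  P → ε: FIRST = { ε }
  P → F a C: FIRST = { 'a' }
L, F have only one production, so no FIRST/FIRST conflict is possible there.

All alternatives of each non-terminal have pairwise disjoint FIRST sets.

Answer: No FIRST/FIRST conflicts.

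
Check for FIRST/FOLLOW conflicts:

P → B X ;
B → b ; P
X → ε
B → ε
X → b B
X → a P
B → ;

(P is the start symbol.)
Nullable non-terminals: B, X.

B: nullable alternative(s) B → ε; FOLLOW(B) = { ';', 'a', 'b' }
  B → b ; P: FIRST \ {ε} = { 'b' } — overlaps FOLLOW(B) on { 'b' }: CONFLICT
  B → ε: FIRST \ {ε} = { } — this is the only nullable alternative, skip
  B → ;: FIRST \ {ε} = { ';' } — overlaps FOLLOW(B) on { ';' }: CONFLICT

X: nullable alternative(s) X → ε; FOLLOW(X) = { ';' }
  X → ε: FIRST \ {ε} = { } — this is the only nullable alternative, skip
  X → b B: FIRST \ {ε} = { 'b' } — disjoint from FOLLOW(X)
  X → a P: FIRST \ {ε} = { 'a' } — disjoint from FOLLOW(X)

P has no nullable alternative, so no FIRST/FOLLOW check is needed there.

So the grammar has 2 FIRST/FOLLOW conflicts (marked CONFLICT above).

Answer: Yes. B → b ';' P with FOLLOW(B) on { 'b' }; B → ';' with FOLLOW(B) on { ';' }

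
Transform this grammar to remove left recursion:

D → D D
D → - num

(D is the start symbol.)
D is directly left-recursive. The standard transformation for
  A → A α₁ | ... | A α_m | β₁ | ... | β_n
is
  A  → β₁ A' | ... | β_n A'
  A' → α₁ A' | ... | α_m A' | ε

D → - num becomes D → - num D'
D → D D becomes D' → D D'
Add D' → ε

Resulting grammar:
D → - num D'
D' → D D'
D' → ε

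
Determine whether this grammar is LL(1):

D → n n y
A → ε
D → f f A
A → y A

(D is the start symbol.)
Yes, the grammar is LL(1).

A grammar is LL(1) if for each non-terminal N with multiple productions, the predict sets of those productions are pairwise disjoint, where PREDICT(N → α) = (FIRST(α) \ {ε}) ∪ (FOLLOW(N) if α ⇒* ε).

Relevant sets:
  FOLLOW(A) = { $ }

For D:
  PREDICT(D → n n y) = { 'n' }
  PREDICT(D → f f A) = { 'f' }
For A:
  PREDICT(A → ε) = { $ }
  PREDICT(A → y A) = { 'y' }

All predict sets are disjoint. The grammar IS LL(1).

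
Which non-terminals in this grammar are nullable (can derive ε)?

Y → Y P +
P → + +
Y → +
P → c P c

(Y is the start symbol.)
None

There are no ε-productions, so no non-terminal can derive ε.
No non-terminals are nullable.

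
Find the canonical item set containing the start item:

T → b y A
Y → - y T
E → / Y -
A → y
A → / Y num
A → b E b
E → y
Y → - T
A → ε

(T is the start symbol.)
First, augment the grammar with T' → T
I₀ = CLOSURE({ [T' → . T] }):
  [T' → . T] has the dot before T: add [T → . b y A]
No further items can be added.

I₀ = { [T → . b y A], [T' → . T] }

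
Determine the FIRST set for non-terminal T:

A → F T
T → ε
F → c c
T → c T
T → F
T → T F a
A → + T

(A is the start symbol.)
To compute FIRST(T), examine every production with T on the left-hand side, reading each right-hand side left to right until a non-nullable symbol is reached.

FIRST sets of the other non-terminals involved (by the same procedure, iterated to a fixed point):
  FIRST(F) = { 'c' }

From T → ε:
  - ε-production, so ε ∈ FIRST(T)
From T → c T:
  - c is a terminal: add 'c' and stop
From T → F:
  - F is a non-terminal: add FIRST(F) \ {ε} = { 'c' }
    F is not nullable, so stop
From T → T F a:
  - T is the symbol being defined: contributes nothing new
    T is nullable, so continue to the next symbol
  - F is a non-terminal: add FIRST(F) \ {ε} = { 'c' }
    F is not nullable, so stop

Collecting: FIRST(T) = { 'c', ε }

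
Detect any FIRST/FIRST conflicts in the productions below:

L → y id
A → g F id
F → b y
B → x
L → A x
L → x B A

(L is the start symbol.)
No FIRST/FIRST conflicts.

A FIRST/FIRST conflict occurs when two productions N → α and N → β for the same non-terminal have FIRST(α) ∩ FIRST(β) ≠ ∅ (with ε ∈ FIRST of a nullable right-hand side, so two nullable alternatives also conflict).

FIRST sets of the non-terminals at (or reachable through a nullable prefix from) the front of some alternative:
  FIRST(A) = { 'g' }

Productions for L:
  L → y id: FIRST = { 'y' }
  L → A x: FIRST = { 'g' }
  L → x B A: FIRST = { 'x' }
A, F, B have only one production, so no FIRST/FIRST conflict is possible there.

All alternatives of each non-terminal have pairwise disjoint FIRST sets.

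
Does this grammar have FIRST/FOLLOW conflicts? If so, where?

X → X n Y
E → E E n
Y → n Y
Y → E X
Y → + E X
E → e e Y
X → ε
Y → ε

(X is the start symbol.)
Nullable non-terminals: X, Y.
FIRST sets used below: FIRST(X) = { 'n', ε }, FIRST(E) = { 'e' }

X: nullable alternative(s) X → ε; FOLLOW(X) = { $, 'e', 'n' }
  X → X n Y: FIRST \ {ε} = { 'n' } — overlaps FOLLOW(X) on { 'n' }: CONFLICT
  X → ε: FIRST \ {ε} = { } — this is the only nullable alternative, skip

Y: nullable alternative(s) Y → ε; FOLLOW(Y) = { $, 'e', 'n' }
  Y → n Y: FIRST \ {ε} = { 'n' } — overlaps FOLLOW(Y) on { 'n' }: CONFLICT
  Y → E X: FIRST \ {ε} = { 'e' } — overlaps FOLLOW(Y) on { 'e' }: CONFLICT
  Y → + E X: FIRST \ {ε} = { '+' } — disjoint from FOLLOW(Y)
  Y → ε: FIRST \ {ε} = { } — this is the only nullable alternative, skip

E has no nullable alternative, so no FIRST/FOLLOW check is needed there.

So the grammar has 3 FIRST/FOLLOW conflicts (marked CONFLICT above).

Answer: Yes. X → X n Y with FOLLOW(X) on { 'n' }; Y → n Y with FOLLOW(Y) on { 'n' }; Y → E X with FOLLOW(Y) on { 'e' }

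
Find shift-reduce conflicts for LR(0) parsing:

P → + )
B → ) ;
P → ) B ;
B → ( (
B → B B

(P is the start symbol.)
Augment with P' → P and build the canonical LR(0) collection (I0 = CLOSURE({[P' → . P]}), then GOTO on every symbol after a dot until no new states appear). It has 12 states:
  I0: { [P → . ) B ;], [P → . + )], [P' → . P] }  — shift
  I1: { [B → . ( (], [B → . ) ;], [B → . B B], [P → ) . B ;] }  — shift
  I2: { [P → + . )] }  — shift
  I3: { [P' → P .] }  — accept
  I4: { [P → + ) .] }  — reduce
  I5: { [B → ( . (] }  — shift
  I6: { [B → ) . ;] }  — shift
  I7: { [B → . ( (], [B → . ) ;], [B → . B B], [B → B . B], [P → ) B . ;] }  — shift
  I8: { [P → ) B ; .] }  — reduce
  I9: { [B → . ( (], [B → . ) ;], [B → . B B], [B → B . B], [B → B B .] }  — shift, reduce
  I10: { [B → ) ; .] }  — reduce
  I11: { [B → ( ( .] }  — reduce

I9 contains reduce item [B → B B .] and shift items [B → . ( (], [B → . ) ;] — shift-reduce conflict.

Answer: Yes — I9: [B → B B .] vs [B → . ( (]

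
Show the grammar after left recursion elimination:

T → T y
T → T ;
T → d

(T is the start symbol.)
T → d T'
T' → y T'
T' → ; T'
T' → ε

T is directly left-recursive. The standard transformation for
  A → A α₁ | ... | A α_m | β₁ | ... | β_n
is
  A  → β₁ A' | ... | β_n A'
  A' → α₁ A' | ... | α_m A' | ε

T → d becomes T → d T'
T → T y becomes T' → y T'
T → T ; becomes T' → ; T'
Add T' → ε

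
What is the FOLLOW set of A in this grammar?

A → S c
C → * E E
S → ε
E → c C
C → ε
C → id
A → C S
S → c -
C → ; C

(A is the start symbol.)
{ $ }

To compute FOLLOW(A), find every occurrence of A on a right-hand side N → α A β: add FIRST(β) \ {ε}, and if β is empty or nullable also add FOLLOW(N). Iterate to a fixed point.

A is the start symbol, so $ ∈ FOLLOW(A).
A does not occur on any right-hand side.

Taking the union: FOLLOW(A) = { $ }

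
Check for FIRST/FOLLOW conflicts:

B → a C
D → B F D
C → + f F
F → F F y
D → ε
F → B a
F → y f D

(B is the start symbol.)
A FIRST/FOLLOW conflict occurs when a non-terminal N has a nullable alternative N → β (β ⇒* ε) and another alternative N → α with FIRST(α) ∩ FOLLOW(N) ≠ ∅: on such a lookahead the parser cannot decide between expanding α and letting N vanish via β.

Nullable non-terminals: D.
FIRST sets used below: FIRST(B) = { 'a' }

D: nullable alternative(s) D → ε; FOLLOW(D) = { $, 'a', 'y' }
  D → B F D: FIRST \ {ε} = { 'a' } — overlaps FOLLOW(D) on { 'a' }: CONFLICT
  D → ε: FIRST \ {ε} = { } — this is the only nullable alternative, skip

B, C, F have no nullable alternative, so no FIRST/FOLLOW check is needed there.

So the grammar has 1 FIRST/FOLLOW conflict (marked CONFLICT above).

Answer: Yes. D → B F D with FOLLOW(D) on { 'a' }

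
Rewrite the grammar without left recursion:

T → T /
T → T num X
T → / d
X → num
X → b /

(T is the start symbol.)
T is directly left-recursive. The standard transformation for
  A → A α₁ | ... | A α_m | β₁ | ... | β_n
is
  A  → β₁ A' | ... | β_n A'
  A' → α₁ A' | ... | α_m A' | ε

T → / d becomes T → / d T'
T → T / becomes T' → / T'
T → T num X becomes T' → num X T'
Add T' → ε

Productions for other non-terminals are unchanged:
  X → num
  X → b /

Resulting grammar:
T → / d T'
T' → / T'
T' → num X T'
T' → ε
X → num
X → b /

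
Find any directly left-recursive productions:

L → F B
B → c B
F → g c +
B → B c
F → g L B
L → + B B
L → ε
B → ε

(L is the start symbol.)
Yes, B is left-recursive

L → F B: starts with F
B → c B: starts with c
F → g c +: starts with g
B → B c: LEFT RECURSIVE (starts with B)
F → g L B: starts with g
L → + B B: starts with '+'
L → ε: starts with ε
B → ε: starts with ε

The grammar has direct left recursion on: B.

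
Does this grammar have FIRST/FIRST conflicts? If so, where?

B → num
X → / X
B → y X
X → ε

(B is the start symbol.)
A FIRST/FIRST conflict occurs when two productions N → α and N → β for the same non-terminal have FIRST(α) ∩ FIRST(β) ≠ ∅ (with ε ∈ FIRST of a nullable right-hand side, so two nullable alternatives also conflict).

Productions for B:
  B → num: FIRST = { 'num' }
  B → y X: FIRST = { 'y' }
Productions for X:
  X → / X: FIRST = { '/' }
  X → ε: FIRST = { ε }

All alternatives of each non-terminal have pairwise disjoint FIRST sets.

Answer: No FIRST/FIRST conflicts.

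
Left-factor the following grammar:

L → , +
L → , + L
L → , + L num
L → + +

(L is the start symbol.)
L → , + L'
L' → ε
L' → L L''
L'' → ε
L'' → num
L → + +

Left-factoring transforms A → αβ₁ | αβ₂ into A → αA' and A' → β₁ | β₂
(α is the longest common prefix among the alternatives). Repeat until
no nonterminal has two alternatives with a common prefix.

Round 1: L has alternatives sharing prefix ', +'. Introduce L': L → , + L'
  Add: L' → ε
  Add: L' → L
  Add: L' → L num

Round 2: L' has alternatives sharing prefix 'L'. Introduce L'': L' → L L''
  Add: L'' → ε
  Add: L'' → num

No remaining common prefixes — done.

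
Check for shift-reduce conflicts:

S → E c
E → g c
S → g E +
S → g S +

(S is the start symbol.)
Augment with S' → S and build the canonical LR(0) collection (I0 = CLOSURE({[S' → . S]}), then GOTO on every symbol after a dot until no new states appear). It has 10 states:
  I0: { [E → . g c], [S → . E c], [S → . g E +], [S → . g S +], [S' → . S] }  — shift
  I1: { [S → E . c] }  — shift
  I2: { [S' → S .] }  — accept
  I3: { [E → . g c], [E → g . c], [S → . E c], [S → . g E +], [S → . g S +], [S → g . E +], [S → g . S +] }  — shift
  I4: { [S → E . c], [S → g E . +] }  — shift
  I5: { [S → g S . +] }  — shift
  I6: { [E → g c .] }  — reduce
  I7: { [S → g S + .] }  — reduce
  I8: { [S → g E + .] }  — reduce
  I9: { [S → E c .] }  — reduce

No state contains both a complete item and a shift item.

Answer: No shift-reduce conflicts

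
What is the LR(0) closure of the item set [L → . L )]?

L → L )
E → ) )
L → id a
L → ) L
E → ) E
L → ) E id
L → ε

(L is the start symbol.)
{ [L → . ) E id], [L → . ) L], [L → . L )], [L → . id a], [L → .] }

Start with: [L → . L )]
  [L → . L )] has the dot before L: add [L → . id a], [L → . ) L], [L → . ) E id], [L → .]
No further items can be added.

CLOSURE = { [L → . ) E id], [L → . ) L], [L → . L )], [L → . id a], [L → .] }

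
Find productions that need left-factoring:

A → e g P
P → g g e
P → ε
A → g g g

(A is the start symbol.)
No, left-factoring is not needed

Left-factoring is needed when two productions for the same non-terminal
share a common prefix on the right-hand side.

Productions for A:
  A → e g P
  A → g g g
Productions for P:
  P → g g e
  P → ε

No common prefixes found.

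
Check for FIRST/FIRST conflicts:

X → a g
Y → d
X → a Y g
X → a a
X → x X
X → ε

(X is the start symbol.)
Yes. X → a g / X → a Y g on { 'a' }; X → a g / X → a a on { 'a' }; X → a Y g / X → a a on { 'a' }

Productions for X:
  X → a g: FIRST = { 'a' }
  X → a Y g: FIRST = { 'a' }
  X → a a: FIRST = { 'a' }
  X → x X: FIRST = { 'x' }
  X → ε: FIRST = { ε }
Y has only one production, so no FIRST/FIRST conflict is possible there.

Conflict for X: X → a g and X → a Y g
  Overlap: { 'a' }
Conflict for X: X → a g and X → a a
  Overlap: { 'a' }
Conflict for X: X → a Y g and X → a a
  Overlap: { 'a' }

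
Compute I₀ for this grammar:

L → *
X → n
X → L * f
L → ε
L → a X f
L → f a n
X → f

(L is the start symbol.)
{ [L → . *], [L → . a X f], [L → . f a n], [L → .], [L' → . L] }

First, augment the grammar with L' → L
I₀ = CLOSURE({ [L' → . L] }):
  [L' → . L] has the dot before L: add [L → . *], [L → .], [L → . a X f], [L → . f a n]
No further items can be added.

I₀ = { [L → . *], [L → . a X f], [L → . f a n], [L → .], [L' → . L] }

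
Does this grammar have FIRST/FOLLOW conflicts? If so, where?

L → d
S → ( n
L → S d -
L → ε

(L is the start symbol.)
A FIRST/FOLLOW conflict occurs when a non-terminal N has a nullable alternative N → β (β ⇒* ε) and another alternative N → α with FIRST(α) ∩ FOLLOW(N) ≠ ∅: on such a lookahead the parser cannot decide between expanding α and letting N vanish via β.

Nullable non-terminals: L.
FIRST sets used below: FIRST(S) = { '(' }

L: nullable alternative(s) L → ε; FOLLOW(L) = { $ }
  L → d: FIRST \ {ε} = { 'd' } — disjoint from FOLLOW(L)
  L → S d -: FIRST \ {ε} = { '(' } — disjoint from FOLLOW(L)
  L → ε: FIRST \ {ε} = { } — this is the only nullable alternative, skip

S has no nullable alternative, so no FIRST/FOLLOW check is needed there.

No FIRST/FOLLOW conflicts found.

Answer: No FIRST/FOLLOW conflicts.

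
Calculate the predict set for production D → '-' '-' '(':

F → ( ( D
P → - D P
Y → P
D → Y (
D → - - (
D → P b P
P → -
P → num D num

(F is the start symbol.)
{ '-' }

PREDICT(D → '-' '-' '(') = (FIRST(RHS) \ {ε}) ∪ (FOLLOW(D) if ε ∈ FIRST(RHS), i.e. RHS ⇒* ε)
FIRST('-' '-' '(') = { '-' }
ε ∉ FIRST('-' '-' '('), so FOLLOW(D) is not added.
PREDICT(D → '-' '-' '(') = { '-' }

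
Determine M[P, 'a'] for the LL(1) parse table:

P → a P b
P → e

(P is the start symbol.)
To find M[P, 'a'], we find productions for P where 'a' is in the predict set (PREDICT(N → α) = (FIRST(α) \ {ε}) ∪ (FOLLOW(N) if α ⇒* ε)).

P → a P b: PREDICT = { 'a' }
  'a' is in predict set, so this production goes in M[P, 'a']
P → e: PREDICT = { 'e' }

M[P, 'a'] = P → a P b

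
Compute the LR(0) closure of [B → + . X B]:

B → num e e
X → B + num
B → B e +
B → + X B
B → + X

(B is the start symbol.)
{ [B → + . X B], [B → . + X B], [B → . + X], [B → . B e +], [B → . num e e], [X → . B + num] }

Start with: [B → + . X B]
  [B → + . X B] has the dot before X: add [X → . B + num]
  [X → . B + num] has the dot before B: add [B → . num e e], [B → . B e +], [B → . + X B], [B → . + X]
No further items can be added.

CLOSURE = { [B → + . X B], [B → . + X B], [B → . + X], [B → . B e +], [B → . num e e], [X → . B + num] }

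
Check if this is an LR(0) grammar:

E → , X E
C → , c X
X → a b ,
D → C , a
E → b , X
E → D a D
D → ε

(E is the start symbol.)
Augment with E' → E and build the canonical LR(0) collection (I0 = CLOSURE({[E' → . E]}), then GOTO on every symbol after a dot until no new states appear). It has 20 states:
  I0: { [C → . , c X], [D → . C , a], [D → .], [E → . , X E], [E → . D a D], [E → . b , X], [E' → . E] }  — shift, reduce
  I1: { [C → , . c X], [E → , . X E], [X → . a b ,] }  — shift
  I2: { [D → C . , a] }  — shift
  I3: { [E → D . a D] }  — shift
  I4: { [E' → E .] }  — accept
  I5: { [E → b . , X] }  — shift
  I6: { [E → b , . X], [X → . a b ,] }  — shift
  I7: { [E → b , X .] }  — reduce
  I8: { [X → a . b ,] }  — shift
  I9: { [X → a b . ,] }  — shift
  I10: { [X → a b , .] }  — reduce
  I11: { [C → . , c X], [D → . C , a], [D → .], [E → D a . D] }  — shift, reduce
  I12: { [C → , . c X] }  — shift
  I13: { [E → D a D .] }  — reduce
  I14: { [C → , c . X], [X → . a b ,] }  — shift
  I15: { [C → , c X .] }  — reduce
  I16: { [D → C , . a] }  — shift
  I17: { [D → C , a .] }  — reduce
  I18: { [C → . , c X], [D → . C , a], [D → .], [E → , X . E], [E → . , X E], [E → . D a D], [E → . b , X] }  — shift, reduce
  I19: { [E → , X E .] }  — reduce

Conflict in state I0:
  Shift-reduce conflict between [D → .] and [C → . , c X]
So the grammar is NOT LR(0).

Answer: No. Shift-reduce conflict between [D → .] and [C → . , c X]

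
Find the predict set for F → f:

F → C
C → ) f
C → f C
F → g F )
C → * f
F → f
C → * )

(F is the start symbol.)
PREDICT(F → f) = (FIRST(RHS) \ {ε}) ∪ (FOLLOW(F) if ε ∈ FIRST(RHS), i.e. RHS ⇒* ε)
FIRST(f) = { 'f' }
ε ∉ FIRST(f), so FOLLOW(F) is not added.
PREDICT(F → f) = { 'f' }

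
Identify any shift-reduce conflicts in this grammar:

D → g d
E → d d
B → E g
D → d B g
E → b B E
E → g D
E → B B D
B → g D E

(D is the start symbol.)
Yes — I10: [E → g D .] vs [B → . g D E]; I12: [B → g D E .] vs [B → E . g]; I18: [D → g d .] vs [B → . g D E]; I19: [E → d d .] vs [E → d . d]; I22: [E → b B E .] vs [B → E . g]; I23: [D → d B g .] vs [D → . d B g]

Augment with D' → D and build the canonical LR(0) collection (I0 = CLOSURE({[D' → . D]}), then GOTO on every symbol after a dot until no new states appear). It has 24 states:
  I0: { [D → . d B g], [D → . g d], [D' → . D] }  — shift
  I1: { [D' → D .] }  — accept
  I2: { [B → . E g], [B → . g D E], [D → d . B g], [E → . B B D], [E → . b B E], [E → . d d], [E → . g D] }  — shift
  I3: { [D → g . d] }  — shift
  I4: { [D → g d .] }  — reduce
  I5: { [B → . E g], [B → . g D E], [D → d B . g], [E → . B B D], [E → . b B E], [E → . d d], [E → . g D], [E → B . B D] }  — shift
  I6: { [B → E . g] }  — shift
  I7: { [B → . E g], [B → . g D E], [E → . B B D], [E → . b B E], [E → . d d], [E → . g D], [E → b . B E] }  — shift
  I8: { [E → d . d] }  — shift
  I9: { [B → g . D E], [D → . d B g], [D → . g d], [E → g . D] }  — shift
  I10: { [B → . E g], [B → . g D E], [B → g D . E], [E → . B B D], [E → . b B E], [E → . d d], [E → . g D], [E → g D .] }  — shift, reduce
  I11: { [B → . E g], [B → . g D E], [E → . B B D], [E → . b B E], [E → . d d], [E → . g D], [E → B . B D] }  — shift
  I12: { [B → E . g], [B → g D E .] }  — shift, reduce
  I13: { [B → E g .] }  — reduce
  I14: { [B → . E g], [B → . g D E], [D → . d B g], [D → . g d], [E → . B B D], [E → . b B E], [E → . d d], [E → . g D], [E → B . B D], [E → B B . D] }  — shift
  I15: { [E → B B D .] }  — reduce
  I16: { [B → . E g], [B → . g D E], [D → d . B g], [E → . B B D], [E → . b B E], [E → . d d], [E → . g D], [E → d . d] }  — shift
  I17: { [B → g . D E], [D → . d B g], [D → . g d], [D → g . d], [E → g . D] }  — shift
  I18: { [B → . E g], [B → . g D E], [D → d . B g], [D → g d .], [E → . B B D], [E → . b B E], [E → . d d], [E → . g D] }  — shift, reduce
  I19: { [E → d . d], [E → d d .] }  — shift, reduce
  I20: { [E → d d .] }  — reduce
  I21: { [B → . E g], [B → . g D E], [E → . B B D], [E → . b B E], [E → . d d], [E → . g D], [E → B . B D], [E → b B . E] }  — shift
  I22: { [B → E . g], [E → b B E .] }  — shift, reduce
  I23: { [B → g . D E], [D → . d B g], [D → . g d], [D → d B g .], [E → g . D] }  — shift, reduce

I10 contains reduce item [E → g D .] and shift items [B → . g D E], [E → . b B E], [E → . d d], [E → . g D] — shift-reduce conflict.
I12 contains reduce item [B → g D E .] and shift item [B → E . g] — shift-reduce conflict.
I18 contains reduce item [D → g d .] and shift items [B → . g D E], [E → . b B E], [E → . d d], [E → . g D] — shift-reduce conflict.
I19 contains reduce item [E → d d .] and shift item [E → d . d] — shift-reduce conflict.
I22 contains reduce item [E → b B E .] and shift item [B → E . g] — shift-reduce conflict.
I23 contains reduce item [D → d B g .] and shift items [D → . d B g], [D → . g d] — shift-reduce conflict.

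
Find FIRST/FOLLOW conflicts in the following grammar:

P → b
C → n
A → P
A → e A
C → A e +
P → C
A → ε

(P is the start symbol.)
Yes. A → P with FOLLOW(A) on { 'e' }; A → e A with FOLLOW(A) on { 'e' }

A FIRST/FOLLOW conflict occurs when a non-terminal N has a nullable alternative N → β (β ⇒* ε) and another alternative N → α with FIRST(α) ∩ FOLLOW(N) ≠ ∅: on such a lookahead the parser cannot decide between expanding α and letting N vanish via β.

Nullable non-terminals: A.
FIRST sets used below: FIRST(P) = { 'b', 'e', 'n' }

A: nullable alternative(s) A → ε; FOLLOW(A) = { 'e' }
  A → P: FIRST \ {ε} = { 'b', 'e', 'n' } — overlaps FOLLOW(A) on { 'e' }: CONFLICT
  A → e A: FIRST \ {ε} = { 'e' } — overlaps FOLLOW(A) on { 'e' }: CONFLICT
  A → ε: FIRST \ {ε} = { } — this is the only nullable alternative, skip

C, P have no nullable alternative, so no FIRST/FOLLOW check is needed there.

So the grammar has 2 FIRST/FOLLOW conflicts (marked CONFLICT above).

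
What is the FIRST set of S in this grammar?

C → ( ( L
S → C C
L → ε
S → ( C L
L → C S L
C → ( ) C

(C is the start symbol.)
{ '(' }

FIRST sets of the other non-terminals involved (by the same procedure, iterated to a fixed point):
  FIRST(C) = { '(' }

From S → C C:
  - C is a non-terminal: add FIRST(C) \ {ε} = { '(' }
    C is not nullable, so stop
From S → ( C L:
  - '(' is a terminal: add '(' and stop

Collecting: FIRST(S) = { '(' }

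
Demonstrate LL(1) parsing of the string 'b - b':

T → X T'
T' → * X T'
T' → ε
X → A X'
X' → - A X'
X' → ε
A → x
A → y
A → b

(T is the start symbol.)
LL(1) parsing maintains a stack (initially the start symbol over $) and the input. At each step: if the stack top is a terminal, match it against the current input token; if it is a non-terminal N, replace it with the RHS of M[N, lookahead] (the unique production whose predict set contains the lookahead).

Stack is shown with the top on the left.

Stack        Input    Action
----------------------------
T $          b - b $  output T → X T'
X T' $       b - b $  output X → A X'
A X' T' $    b - b $  output A → b
b X' T' $    b - b $  match 'b'
X' T' $      - b $    output X' → - A X'
- A X' T' $  - b $    match '-'
A X' T' $    b $      output A → b
b X' T' $    b $      match 'b'
X' T' $      $        output X' → ε
T' $         $        output T' → ε
$            $        accept

The string is accepted.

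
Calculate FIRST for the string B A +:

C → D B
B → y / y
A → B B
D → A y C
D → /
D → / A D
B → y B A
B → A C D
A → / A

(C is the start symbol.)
FIRST sets of the non-terminals involved (from the grammar, by fixed-point iteration):
  FIRST(B) = { '/', 'y' }

To compute FIRST(B A +), process the symbols left to right:
Symbol B is a non-terminal. Add FIRST(B) \ {ε} = { '/', 'y' }
B is not nullable (ε ∉ FIRST(B)), so stop here.
FIRST(B A +) = { '/', 'y' }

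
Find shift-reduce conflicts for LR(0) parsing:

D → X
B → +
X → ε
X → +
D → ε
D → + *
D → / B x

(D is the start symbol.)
Augment with D' → D and build the canonical LR(0) collection (I0 = CLOSURE({[D' → . D]}), then GOTO on every symbol after a dot until no new states appear). It has 9 states:
  I0: { [D → . + *], [D → . / B x], [D → . X], [D → .], [D' → . D], [X → . +], [X → .] }  — shift, 2 reduces
  I1: { [D → + . *], [X → + .] }  — shift, reduce
  I2: { [B → . +], [D → / . B x] }  — shift
  I3: { [D' → D .] }  — accept
  I4: { [D → X .] }  — reduce
  I5: { [B → + .] }  — reduce
  I6: { [D → / B . x] }  — shift
  I7: { [D → / B x .] }  — reduce
  I8: { [D → + * .] }  — reduce

I0 contains reduce items [D → .], [X → .] and shift items [D → . + *], [D → . / B x], [X → . +] — shift-reduce conflict.
I1 contains reduce item [X → + .] and shift item [D → + . *] — shift-reduce conflict.

Answer: Yes — I0: [D → .] vs [D → . + *]; I1: [X → + .] vs [D → + . *]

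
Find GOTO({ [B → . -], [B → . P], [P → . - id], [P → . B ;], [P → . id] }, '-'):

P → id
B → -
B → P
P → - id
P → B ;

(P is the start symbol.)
GOTO(I, '-') = CLOSURE({ [A → αX.β] : [A → α.Xβ] ∈ I, X = '-' })

Items with dot before '-', with the dot advanced:
  [B → . -] → [B → - .]
  [P → . - id] → [P → - . id]
Closure adds nothing (no advanced item has the dot before a non-terminal).

GOTO = { [B → - .], [P → - . id] }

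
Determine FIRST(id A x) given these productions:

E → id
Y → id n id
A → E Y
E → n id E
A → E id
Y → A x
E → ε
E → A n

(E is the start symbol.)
{ 'id' }

To compute FIRST(id A x), process the symbols left to right:
Symbol id is a terminal. Add 'id' and stop.
FIRST(id A x) = { 'id' }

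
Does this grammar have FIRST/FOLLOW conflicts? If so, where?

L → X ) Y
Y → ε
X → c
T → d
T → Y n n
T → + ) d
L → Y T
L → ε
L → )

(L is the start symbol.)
No FIRST/FOLLOW conflicts.

Nullable non-terminals: L, Y.
FIRST sets used below: FIRST(X) = { 'c' }, FIRST(Y) = { ε }, FIRST(T) = { '+', 'd', 'n' }

L: nullable alternative(s) L → ε; FOLLOW(L) = { $ }
  L → X ) Y: FIRST \ {ε} = { 'c' } — disjoint from FOLLOW(L)
  L → Y T: FIRST \ {ε} = { '+', 'd', 'n' } — disjoint from FOLLOW(L)
  L → ε: FIRST \ {ε} = { } — this is the only nullable alternative, skip
  L → ): FIRST \ {ε} = { ')' } — disjoint from FOLLOW(L)
Y has a nullable alternative but only one production, so nothing to check.

T, X have no nullable alternative, so no FIRST/FOLLOW check is needed there.

No FIRST/FOLLOW conflicts found.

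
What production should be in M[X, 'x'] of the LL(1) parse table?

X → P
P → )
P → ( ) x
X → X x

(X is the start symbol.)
To find M[X, 'x'], we find productions for X where 'x' is in the predict set (PREDICT(N → α) = (FIRST(α) \ {ε}) ∪ (FOLLOW(N) if α ⇒* ε)).

Relevant sets:
  FIRST(P) = { '(', ')' }
  FIRST(X) = { '(', ')' }

X → P: PREDICT = { '(', ')' }
X → X x: PREDICT = { '(', ')' }

M[X, 'x'] is empty (no production applies)

Answer: Empty (error entry)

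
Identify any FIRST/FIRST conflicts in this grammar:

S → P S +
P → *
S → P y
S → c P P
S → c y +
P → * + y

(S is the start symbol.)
Yes. S → P S '+' / S → P y on { '*' }; S → c P P / S → c y '+' on { 'c' }; P → '*' / P → '*' '+' y on { '*' }

A FIRST/FIRST conflict occurs when two productions N → α and N → β for the same non-terminal have FIRST(α) ∩ FIRST(β) ≠ ∅ (with ε ∈ FIRST of a nullable right-hand side, so two nullable alternatives also conflict).

FIRST sets of the non-terminals at (or reachable through a nullable prefix from) the front of some alternative:
  FIRST(P) = { '*' }

Productions for S:
  S → P S +: FIRST = { '*' }
  S → P y: FIRST = { '*' }
  S → c P P: FIRST = { 'c' }
  S → c y +: FIRST = { 'c' }
Productions for P:
  P → *: FIRST = { '*' }
  P → * + y: FIRST = { '*' }

Conflict for S: S → P S + and S → P y
  Overlap: { '*' }
Conflict for S: S → c P P and S → c y +
  Overlap: { 'c' }
Conflict for P: P → * and P → * + y
  Overlap: { '*' }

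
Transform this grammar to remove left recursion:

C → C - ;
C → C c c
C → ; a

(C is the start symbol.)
C → ; a C'
C' → - ; C'
C' → c c C'
C' → ε

C is directly left-recursive. The standard transformation for
  A → A α₁ | ... | A α_m | β₁ | ... | β_n
is
  A  → β₁ A' | ... | β_n A'
  A' → α₁ A' | ... | α_m A' | ε

C → ; a becomes C → ; a C'
C → C - ; becomes C' → - ; C'
C → C c c becomes C' → c c C'
Add C' → ε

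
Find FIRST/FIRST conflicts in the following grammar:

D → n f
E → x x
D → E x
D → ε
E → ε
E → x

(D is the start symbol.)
FIRST sets of the non-terminals at (or reachable through a nullable prefix from) the front of some alternative:
  FIRST(E) = { 'x', ε }

Productions for D:
  D → n f: FIRST = { 'n' }
  D → E x: FIRST = { 'x' }
  D → ε: FIRST = { ε }
Productions for E:
  E → x x: FIRST = { 'x' }
  E → ε: FIRST = { ε }
  E → x: FIRST = { 'x' }

Conflict for E: E → x x and E → x
  Overlap: { 'x' }

Answer: Yes. E → x x / E → x on { 'x' }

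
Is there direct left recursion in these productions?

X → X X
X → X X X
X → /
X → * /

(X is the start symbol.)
Yes, X is left-recursive

Direct left recursion occurs when N → N α for some non-terminal N (the right-hand side begins with the left-hand side itself).

X → X X: LEFT RECURSIVE (starts with X)
X → X X X: LEFT RECURSIVE (starts with X)
X → /: starts with '/'
X → * /: starts with '*'

The grammar has direct left recursion on: X.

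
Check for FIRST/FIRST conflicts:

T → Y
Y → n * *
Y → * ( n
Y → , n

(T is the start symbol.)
A FIRST/FIRST conflict occurs when two productions N → α and N → β for the same non-terminal have FIRST(α) ∩ FIRST(β) ≠ ∅ (with ε ∈ FIRST of a nullable right-hand side, so two nullable alternatives also conflict).

Productions for Y:
  Y → n * *: FIRST = { 'n' }
  Y → * ( n: FIRST = { '*' }
  Y → , n: FIRST = { ',' }
T has only one production, so no FIRST/FIRST conflict is possible there.

All alternatives of each non-terminal have pairwise disjoint FIRST sets.

Answer: No FIRST/FIRST conflicts.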